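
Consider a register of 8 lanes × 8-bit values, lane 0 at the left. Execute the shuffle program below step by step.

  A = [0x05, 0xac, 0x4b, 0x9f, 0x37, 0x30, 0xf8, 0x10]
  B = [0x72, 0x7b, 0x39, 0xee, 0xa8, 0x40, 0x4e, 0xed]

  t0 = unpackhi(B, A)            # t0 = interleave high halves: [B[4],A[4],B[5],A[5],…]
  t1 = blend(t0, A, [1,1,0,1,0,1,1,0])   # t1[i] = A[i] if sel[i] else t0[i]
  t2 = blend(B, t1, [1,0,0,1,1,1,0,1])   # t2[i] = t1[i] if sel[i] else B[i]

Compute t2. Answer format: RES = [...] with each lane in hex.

→ t0 |a8|37|40|30|4e|f8|ed|10|
→ t1 |05|ac|40|9f|4e|30|f8|10|
→ t2 |05|7b|39|9f|4e|30|4e|10|

RES = [ 0x05  0x7b  0x39  0x9f  0x4e  0x30  0x4e  0x10 ]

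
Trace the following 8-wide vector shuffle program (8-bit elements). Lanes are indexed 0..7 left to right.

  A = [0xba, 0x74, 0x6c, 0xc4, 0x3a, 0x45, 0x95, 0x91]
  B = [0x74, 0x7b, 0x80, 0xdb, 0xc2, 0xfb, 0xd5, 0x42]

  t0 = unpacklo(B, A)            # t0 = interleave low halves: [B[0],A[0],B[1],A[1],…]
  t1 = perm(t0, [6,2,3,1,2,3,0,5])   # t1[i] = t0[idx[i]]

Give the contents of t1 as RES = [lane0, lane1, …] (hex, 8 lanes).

RES = [0xdb, 0x7b, 0x74, 0xba, 0x7b, 0x74, 0x74, 0x6c]

→ t0 |74|ba|7b|74|80|6c|db|c4|
→ t1 |db|7b|74|ba|7b|74|74|6c|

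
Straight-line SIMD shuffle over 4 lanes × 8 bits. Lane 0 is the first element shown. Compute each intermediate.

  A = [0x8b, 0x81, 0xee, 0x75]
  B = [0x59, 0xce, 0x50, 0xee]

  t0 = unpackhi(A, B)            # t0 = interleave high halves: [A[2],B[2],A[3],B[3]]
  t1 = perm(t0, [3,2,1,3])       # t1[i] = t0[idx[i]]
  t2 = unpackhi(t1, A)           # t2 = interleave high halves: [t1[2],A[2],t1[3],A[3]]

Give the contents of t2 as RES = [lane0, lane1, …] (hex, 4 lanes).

→ t0 |ee|50|75|ee|
→ t1 |ee|75|50|ee|
→ t2 |50|ee|ee|75|

RES = [0x50, 0xee, 0xee, 0x75]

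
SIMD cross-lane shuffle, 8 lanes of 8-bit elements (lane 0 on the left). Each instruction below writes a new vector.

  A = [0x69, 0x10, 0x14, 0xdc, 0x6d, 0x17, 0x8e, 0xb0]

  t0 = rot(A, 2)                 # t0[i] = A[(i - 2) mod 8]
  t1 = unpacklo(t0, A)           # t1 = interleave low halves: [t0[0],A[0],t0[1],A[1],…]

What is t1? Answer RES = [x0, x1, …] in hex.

RES = [ 0x8e  0x69  0xb0  0x10  0x69  0x14  0x10  0xdc ]

→ t0 |8e|b0|69|10|14|dc|6d|17|
→ t1 |8e|69|b0|10|69|14|10|dc|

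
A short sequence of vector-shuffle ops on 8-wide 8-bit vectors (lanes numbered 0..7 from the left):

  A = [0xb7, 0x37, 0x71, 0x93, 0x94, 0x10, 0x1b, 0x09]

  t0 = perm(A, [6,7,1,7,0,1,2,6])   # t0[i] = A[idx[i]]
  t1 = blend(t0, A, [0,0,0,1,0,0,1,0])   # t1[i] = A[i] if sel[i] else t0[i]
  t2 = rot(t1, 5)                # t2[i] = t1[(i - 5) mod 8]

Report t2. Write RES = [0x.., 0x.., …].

  t0: 1b 09 37 09 b7 37 71 1b
  t1: 1b 09 37 93 b7 37 1b 1b
  t2: 93 b7 37 1b 1b 1b 09 37

RES = [0x93, 0xb7, 0x37, 0x1b, 0x1b, 0x1b, 0x09, 0x37]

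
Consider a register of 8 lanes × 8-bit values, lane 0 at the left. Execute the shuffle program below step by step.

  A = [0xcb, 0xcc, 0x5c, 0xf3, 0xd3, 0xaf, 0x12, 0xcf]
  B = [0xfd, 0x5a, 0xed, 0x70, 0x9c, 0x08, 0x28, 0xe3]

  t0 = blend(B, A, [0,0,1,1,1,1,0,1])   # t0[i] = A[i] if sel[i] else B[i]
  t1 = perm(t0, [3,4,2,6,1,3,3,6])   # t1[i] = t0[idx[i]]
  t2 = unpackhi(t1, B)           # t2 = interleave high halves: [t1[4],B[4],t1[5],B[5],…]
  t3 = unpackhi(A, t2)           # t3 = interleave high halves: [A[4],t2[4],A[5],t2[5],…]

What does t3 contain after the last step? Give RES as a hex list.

  t0: fd 5a 5c f3 d3 af 28 cf
  t1: f3 d3 5c 28 5a f3 f3 28
  t2: 5a 9c f3 08 f3 28 28 e3
  t3: d3 f3 af 28 12 28 cf e3

RES = [0xd3, 0xf3, 0xaf, 0x28, 0x12, 0x28, 0xcf, 0xe3]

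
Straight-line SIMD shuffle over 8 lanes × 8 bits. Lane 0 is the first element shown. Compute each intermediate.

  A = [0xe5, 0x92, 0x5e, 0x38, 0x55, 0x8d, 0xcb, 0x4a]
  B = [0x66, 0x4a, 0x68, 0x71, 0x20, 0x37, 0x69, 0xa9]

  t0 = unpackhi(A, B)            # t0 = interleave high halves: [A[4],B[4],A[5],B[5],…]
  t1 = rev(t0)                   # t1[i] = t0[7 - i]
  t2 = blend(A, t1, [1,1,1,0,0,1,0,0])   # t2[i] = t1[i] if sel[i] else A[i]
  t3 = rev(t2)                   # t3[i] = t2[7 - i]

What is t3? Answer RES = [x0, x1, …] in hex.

RES = [0x4a, 0xcb, 0x8d, 0x55, 0x38, 0x69, 0x4a, 0xa9]

t0 = [0x55, 0x20, 0x8d, 0x37, 0xcb, 0x69, 0x4a, 0xa9]
t1 = [0xa9, 0x4a, 0x69, 0xcb, 0x37, 0x8d, 0x20, 0x55]
t2 = [0xa9, 0x4a, 0x69, 0x38, 0x55, 0x8d, 0xcb, 0x4a]
t3 = [0x4a, 0xcb, 0x8d, 0x55, 0x38, 0x69, 0x4a, 0xa9]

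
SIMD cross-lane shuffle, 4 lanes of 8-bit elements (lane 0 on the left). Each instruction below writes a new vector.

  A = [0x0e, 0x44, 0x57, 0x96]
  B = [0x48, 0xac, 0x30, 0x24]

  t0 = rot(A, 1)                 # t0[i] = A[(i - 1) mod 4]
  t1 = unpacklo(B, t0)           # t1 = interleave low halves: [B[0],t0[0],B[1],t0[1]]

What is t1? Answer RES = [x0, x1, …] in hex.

RES = [0x48, 0x96, 0xac, 0x0e]

t0 = [0x96, 0x0e, 0x44, 0x57]
t1 = [0x48, 0x96, 0xac, 0x0e]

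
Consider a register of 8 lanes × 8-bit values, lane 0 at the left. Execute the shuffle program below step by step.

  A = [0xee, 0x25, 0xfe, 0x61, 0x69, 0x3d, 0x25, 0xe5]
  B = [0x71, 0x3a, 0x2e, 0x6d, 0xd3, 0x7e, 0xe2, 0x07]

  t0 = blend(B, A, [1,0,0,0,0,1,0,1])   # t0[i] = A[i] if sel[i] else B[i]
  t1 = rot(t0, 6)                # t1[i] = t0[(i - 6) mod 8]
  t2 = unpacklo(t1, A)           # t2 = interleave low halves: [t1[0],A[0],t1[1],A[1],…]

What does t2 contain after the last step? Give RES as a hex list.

RES = [ 0x2e  0xee  0x6d  0x25  0xd3  0xfe  0x3d  0x61 ]

  t0: ee 3a 2e 6d d3 3d e2 e5
  t1: 2e 6d d3 3d e2 e5 ee 3a
  t2: 2e ee 6d 25 d3 fe 3d 61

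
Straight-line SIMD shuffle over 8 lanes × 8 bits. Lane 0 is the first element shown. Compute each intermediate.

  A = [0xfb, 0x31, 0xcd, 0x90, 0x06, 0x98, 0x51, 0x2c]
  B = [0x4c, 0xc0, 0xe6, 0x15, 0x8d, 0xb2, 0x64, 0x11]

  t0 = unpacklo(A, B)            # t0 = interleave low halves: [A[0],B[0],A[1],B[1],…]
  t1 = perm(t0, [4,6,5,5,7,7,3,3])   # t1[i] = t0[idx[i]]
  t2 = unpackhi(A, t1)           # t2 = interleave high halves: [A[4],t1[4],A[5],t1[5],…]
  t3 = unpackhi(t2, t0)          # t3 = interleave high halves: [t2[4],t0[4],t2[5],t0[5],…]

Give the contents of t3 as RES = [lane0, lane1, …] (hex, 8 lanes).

→ t0 |fb|4c|31|c0|cd|e6|90|15|
→ t1 |cd|90|e6|e6|15|15|c0|c0|
→ t2 |06|15|98|15|51|c0|2c|c0|
→ t3 |51|cd|c0|e6|2c|90|c0|15|

RES = [ 0x51  0xcd  0xc0  0xe6  0x2c  0x90  0xc0  0x15 ]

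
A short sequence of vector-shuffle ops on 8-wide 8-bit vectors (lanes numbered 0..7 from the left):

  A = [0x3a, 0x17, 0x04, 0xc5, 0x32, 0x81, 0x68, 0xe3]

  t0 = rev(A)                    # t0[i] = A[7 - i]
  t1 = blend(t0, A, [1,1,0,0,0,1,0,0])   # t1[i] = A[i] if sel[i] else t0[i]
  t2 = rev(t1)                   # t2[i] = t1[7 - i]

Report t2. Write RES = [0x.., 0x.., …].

→ t0 |e3|68|81|32|c5|04|17|3a|
→ t1 |3a|17|81|32|c5|81|17|3a|
→ t2 |3a|17|81|c5|32|81|17|3a|

RES = [0x3a, 0x17, 0x81, 0xc5, 0x32, 0x81, 0x17, 0x3a]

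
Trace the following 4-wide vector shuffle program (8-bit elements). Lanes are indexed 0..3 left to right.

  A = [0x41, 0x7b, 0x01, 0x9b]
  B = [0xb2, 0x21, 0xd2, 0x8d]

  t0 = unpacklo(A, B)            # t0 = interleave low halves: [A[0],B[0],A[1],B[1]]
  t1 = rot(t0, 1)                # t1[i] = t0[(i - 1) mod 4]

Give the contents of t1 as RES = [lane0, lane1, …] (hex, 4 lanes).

RES = [ 0x21  0x41  0xb2  0x7b ]

  t0: 41 b2 7b 21
  t1: 21 41 b2 7b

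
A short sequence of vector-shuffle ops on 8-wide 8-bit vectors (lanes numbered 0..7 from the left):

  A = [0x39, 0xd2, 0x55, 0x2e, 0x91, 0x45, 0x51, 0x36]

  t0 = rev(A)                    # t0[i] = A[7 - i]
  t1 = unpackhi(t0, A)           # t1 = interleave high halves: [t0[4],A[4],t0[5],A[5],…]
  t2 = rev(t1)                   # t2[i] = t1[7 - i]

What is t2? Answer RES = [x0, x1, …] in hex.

→ t0 |36|51|45|91|2e|55|d2|39|
→ t1 |2e|91|55|45|d2|51|39|36|
→ t2 |36|39|51|d2|45|55|91|2e|

RES = [ 0x36  0x39  0x51  0xd2  0x45  0x55  0x91  0x2e ]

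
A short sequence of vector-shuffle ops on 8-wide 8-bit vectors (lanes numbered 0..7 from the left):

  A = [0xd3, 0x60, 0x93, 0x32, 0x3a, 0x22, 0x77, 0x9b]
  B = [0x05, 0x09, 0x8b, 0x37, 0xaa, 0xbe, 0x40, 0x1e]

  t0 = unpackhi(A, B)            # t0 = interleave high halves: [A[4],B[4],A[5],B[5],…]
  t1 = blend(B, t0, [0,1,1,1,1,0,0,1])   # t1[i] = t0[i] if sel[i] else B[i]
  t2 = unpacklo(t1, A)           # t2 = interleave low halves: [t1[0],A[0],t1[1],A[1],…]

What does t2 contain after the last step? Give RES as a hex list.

  t0: 3a aa 22 be 77 40 9b 1e
  t1: 05 aa 22 be 77 be 40 1e
  t2: 05 d3 aa 60 22 93 be 32

RES = [0x05, 0xd3, 0xaa, 0x60, 0x22, 0x93, 0xbe, 0x32]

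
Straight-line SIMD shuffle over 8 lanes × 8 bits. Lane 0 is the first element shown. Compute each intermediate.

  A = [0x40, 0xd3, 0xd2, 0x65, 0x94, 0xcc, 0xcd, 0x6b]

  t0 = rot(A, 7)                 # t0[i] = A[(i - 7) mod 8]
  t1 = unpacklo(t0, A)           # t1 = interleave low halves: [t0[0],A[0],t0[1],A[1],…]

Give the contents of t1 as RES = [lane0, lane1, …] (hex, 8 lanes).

  t0: d3 d2 65 94 cc cd 6b 40
  t1: d3 40 d2 d3 65 d2 94 65

RES = [0xd3, 0x40, 0xd2, 0xd3, 0x65, 0xd2, 0x94, 0x65]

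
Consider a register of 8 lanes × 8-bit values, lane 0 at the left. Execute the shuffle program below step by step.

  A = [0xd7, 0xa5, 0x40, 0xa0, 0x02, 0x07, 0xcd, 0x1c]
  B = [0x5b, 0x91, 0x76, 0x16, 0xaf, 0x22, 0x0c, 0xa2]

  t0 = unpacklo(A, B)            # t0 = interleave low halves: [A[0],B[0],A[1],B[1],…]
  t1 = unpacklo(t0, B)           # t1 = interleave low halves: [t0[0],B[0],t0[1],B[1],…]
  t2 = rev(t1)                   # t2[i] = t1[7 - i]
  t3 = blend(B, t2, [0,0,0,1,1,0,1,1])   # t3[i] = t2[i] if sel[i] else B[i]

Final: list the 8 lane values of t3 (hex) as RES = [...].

RES = [0x5b, 0x91, 0x76, 0xa5, 0x91, 0x22, 0x5b, 0xd7]

t0 = [0xd7, 0x5b, 0xa5, 0x91, 0x40, 0x76, 0xa0, 0x16]
t1 = [0xd7, 0x5b, 0x5b, 0x91, 0xa5, 0x76, 0x91, 0x16]
t2 = [0x16, 0x91, 0x76, 0xa5, 0x91, 0x5b, 0x5b, 0xd7]
t3 = [0x5b, 0x91, 0x76, 0xa5, 0x91, 0x22, 0x5b, 0xd7]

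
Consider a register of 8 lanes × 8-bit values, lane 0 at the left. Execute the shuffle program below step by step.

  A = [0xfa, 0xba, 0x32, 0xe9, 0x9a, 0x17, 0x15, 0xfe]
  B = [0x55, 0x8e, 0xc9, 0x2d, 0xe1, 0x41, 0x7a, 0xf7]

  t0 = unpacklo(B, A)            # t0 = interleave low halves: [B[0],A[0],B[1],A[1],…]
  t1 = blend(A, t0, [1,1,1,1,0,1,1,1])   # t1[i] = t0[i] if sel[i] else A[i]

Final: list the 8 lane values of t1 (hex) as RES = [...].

t0 = [0x55, 0xfa, 0x8e, 0xba, 0xc9, 0x32, 0x2d, 0xe9]
t1 = [0x55, 0xfa, 0x8e, 0xba, 0x9a, 0x32, 0x2d, 0xe9]

RES = [0x55, 0xfa, 0x8e, 0xba, 0x9a, 0x32, 0x2d, 0xe9]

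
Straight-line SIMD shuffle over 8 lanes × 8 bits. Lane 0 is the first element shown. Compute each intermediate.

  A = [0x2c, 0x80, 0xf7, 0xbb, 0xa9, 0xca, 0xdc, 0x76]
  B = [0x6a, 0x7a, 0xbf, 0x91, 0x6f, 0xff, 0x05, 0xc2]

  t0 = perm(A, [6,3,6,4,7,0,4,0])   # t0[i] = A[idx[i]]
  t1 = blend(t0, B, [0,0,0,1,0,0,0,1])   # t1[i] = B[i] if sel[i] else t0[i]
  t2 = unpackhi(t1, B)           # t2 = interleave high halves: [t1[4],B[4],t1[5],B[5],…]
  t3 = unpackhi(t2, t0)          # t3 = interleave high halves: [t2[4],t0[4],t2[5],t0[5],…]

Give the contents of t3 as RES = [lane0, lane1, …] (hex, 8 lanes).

RES = [ 0xa9  0x76  0x05  0x2c  0xc2  0xa9  0xc2  0x2c ]

→ t0 |dc|bb|dc|a9|76|2c|a9|2c|
→ t1 |dc|bb|dc|91|76|2c|a9|c2|
→ t2 |76|6f|2c|ff|a9|05|c2|c2|
→ t3 |a9|76|05|2c|c2|a9|c2|2c|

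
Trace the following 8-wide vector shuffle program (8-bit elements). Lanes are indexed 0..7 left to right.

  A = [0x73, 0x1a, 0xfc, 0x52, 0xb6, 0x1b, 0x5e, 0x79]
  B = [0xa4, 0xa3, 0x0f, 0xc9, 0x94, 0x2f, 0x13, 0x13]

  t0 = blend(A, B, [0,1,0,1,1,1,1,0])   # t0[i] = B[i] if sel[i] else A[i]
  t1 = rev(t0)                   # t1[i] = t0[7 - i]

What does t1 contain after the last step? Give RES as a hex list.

  t0: 73 a3 fc c9 94 2f 13 79
  t1: 79 13 2f 94 c9 fc a3 73

RES = [0x79, 0x13, 0x2f, 0x94, 0xc9, 0xfc, 0xa3, 0x73]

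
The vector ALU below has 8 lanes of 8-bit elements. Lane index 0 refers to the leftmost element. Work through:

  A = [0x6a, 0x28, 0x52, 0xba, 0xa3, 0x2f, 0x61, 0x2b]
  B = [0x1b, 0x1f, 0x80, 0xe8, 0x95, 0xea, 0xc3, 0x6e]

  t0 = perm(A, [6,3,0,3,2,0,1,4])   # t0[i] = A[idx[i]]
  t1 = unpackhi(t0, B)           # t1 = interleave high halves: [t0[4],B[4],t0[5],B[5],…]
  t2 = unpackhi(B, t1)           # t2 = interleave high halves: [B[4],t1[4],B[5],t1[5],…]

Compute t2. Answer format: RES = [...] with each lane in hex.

t0 = [0x61, 0xba, 0x6a, 0xba, 0x52, 0x6a, 0x28, 0xa3]
t1 = [0x52, 0x95, 0x6a, 0xea, 0x28, 0xc3, 0xa3, 0x6e]
t2 = [0x95, 0x28, 0xea, 0xc3, 0xc3, 0xa3, 0x6e, 0x6e]

RES = [0x95, 0x28, 0xea, 0xc3, 0xc3, 0xa3, 0x6e, 0x6e]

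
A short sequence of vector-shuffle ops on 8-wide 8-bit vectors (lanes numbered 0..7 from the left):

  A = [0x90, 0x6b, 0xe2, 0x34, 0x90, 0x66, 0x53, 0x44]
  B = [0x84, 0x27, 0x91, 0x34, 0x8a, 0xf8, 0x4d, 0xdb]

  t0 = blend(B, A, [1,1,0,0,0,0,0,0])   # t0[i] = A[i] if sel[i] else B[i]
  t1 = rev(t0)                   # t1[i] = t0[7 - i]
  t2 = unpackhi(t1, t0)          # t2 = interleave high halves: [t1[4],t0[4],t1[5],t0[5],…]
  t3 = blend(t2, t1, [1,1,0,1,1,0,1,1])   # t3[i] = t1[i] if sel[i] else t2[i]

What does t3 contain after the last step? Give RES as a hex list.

  t0: 90 6b 91 34 8a f8 4d db
  t1: db 4d f8 8a 34 91 6b 90
  t2: 34 8a 91 f8 6b 4d 90 db
  t3: db 4d 91 8a 34 4d 6b 90

RES = [ 0xdb  0x4d  0x91  0x8a  0x34  0x4d  0x6b  0x90 ]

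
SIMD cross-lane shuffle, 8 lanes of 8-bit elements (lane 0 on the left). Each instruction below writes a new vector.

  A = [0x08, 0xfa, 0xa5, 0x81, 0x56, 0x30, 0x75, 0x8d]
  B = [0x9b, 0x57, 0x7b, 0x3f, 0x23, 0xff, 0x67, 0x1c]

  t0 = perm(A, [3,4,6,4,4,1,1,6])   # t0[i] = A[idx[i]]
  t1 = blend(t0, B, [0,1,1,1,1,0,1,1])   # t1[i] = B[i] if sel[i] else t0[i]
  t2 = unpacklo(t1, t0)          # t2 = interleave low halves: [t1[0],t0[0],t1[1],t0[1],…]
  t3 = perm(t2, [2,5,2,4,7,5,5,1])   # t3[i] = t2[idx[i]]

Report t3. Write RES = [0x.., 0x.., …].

  t0: 81 56 75 56 56 fa fa 75
  t1: 81 57 7b 3f 23 fa 67 1c
  t2: 81 81 57 56 7b 75 3f 56
  t3: 57 75 57 7b 56 75 75 81

RES = [0x57, 0x75, 0x57, 0x7b, 0x56, 0x75, 0x75, 0x81]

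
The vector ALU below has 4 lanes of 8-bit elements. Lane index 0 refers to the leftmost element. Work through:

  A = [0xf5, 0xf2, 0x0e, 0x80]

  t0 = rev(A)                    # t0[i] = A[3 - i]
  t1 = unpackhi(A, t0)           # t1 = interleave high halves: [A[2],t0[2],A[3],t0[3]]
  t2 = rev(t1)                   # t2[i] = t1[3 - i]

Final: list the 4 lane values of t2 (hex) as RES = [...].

RES = [ 0xf5  0x80  0xf2  0x0e ]

  t0: 80 0e f2 f5
  t1: 0e f2 80 f5
  t2: f5 80 f2 0e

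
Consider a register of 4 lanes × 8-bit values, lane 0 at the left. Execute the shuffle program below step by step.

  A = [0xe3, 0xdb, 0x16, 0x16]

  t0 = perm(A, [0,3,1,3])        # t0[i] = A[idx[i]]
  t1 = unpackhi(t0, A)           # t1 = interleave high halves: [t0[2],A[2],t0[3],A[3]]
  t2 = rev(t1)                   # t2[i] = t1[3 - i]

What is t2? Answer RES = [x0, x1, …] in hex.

RES = [0x16, 0x16, 0x16, 0xdb]

→ t0 |e3|16|db|16|
→ t1 |db|16|16|16|
→ t2 |16|16|16|db|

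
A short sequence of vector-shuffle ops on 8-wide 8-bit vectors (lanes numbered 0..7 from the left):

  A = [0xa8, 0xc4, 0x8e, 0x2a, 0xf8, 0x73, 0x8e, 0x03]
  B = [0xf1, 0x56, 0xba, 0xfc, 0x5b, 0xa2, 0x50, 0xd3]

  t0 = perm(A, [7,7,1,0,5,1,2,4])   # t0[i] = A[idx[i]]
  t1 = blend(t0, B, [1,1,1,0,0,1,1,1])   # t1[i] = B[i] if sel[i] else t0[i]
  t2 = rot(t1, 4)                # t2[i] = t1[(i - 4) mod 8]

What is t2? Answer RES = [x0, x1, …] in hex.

RES = [ 0x73  0xa2  0x50  0xd3  0xf1  0x56  0xba  0xa8 ]

t0 = [0x03, 0x03, 0xc4, 0xa8, 0x73, 0xc4, 0x8e, 0xf8]
t1 = [0xf1, 0x56, 0xba, 0xa8, 0x73, 0xa2, 0x50, 0xd3]
t2 = [0x73, 0xa2, 0x50, 0xd3, 0xf1, 0x56, 0xba, 0xa8]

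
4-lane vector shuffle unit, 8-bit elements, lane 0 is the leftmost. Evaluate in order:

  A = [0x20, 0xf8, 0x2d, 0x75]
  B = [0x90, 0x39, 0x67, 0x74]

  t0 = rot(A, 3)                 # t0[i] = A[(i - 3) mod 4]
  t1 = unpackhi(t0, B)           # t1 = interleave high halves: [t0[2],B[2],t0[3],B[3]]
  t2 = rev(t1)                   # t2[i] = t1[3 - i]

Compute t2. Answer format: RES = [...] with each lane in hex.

→ t0 |f8|2d|75|20|
→ t1 |75|67|20|74|
→ t2 |74|20|67|75|

RES = [0x74, 0x20, 0x67, 0x75]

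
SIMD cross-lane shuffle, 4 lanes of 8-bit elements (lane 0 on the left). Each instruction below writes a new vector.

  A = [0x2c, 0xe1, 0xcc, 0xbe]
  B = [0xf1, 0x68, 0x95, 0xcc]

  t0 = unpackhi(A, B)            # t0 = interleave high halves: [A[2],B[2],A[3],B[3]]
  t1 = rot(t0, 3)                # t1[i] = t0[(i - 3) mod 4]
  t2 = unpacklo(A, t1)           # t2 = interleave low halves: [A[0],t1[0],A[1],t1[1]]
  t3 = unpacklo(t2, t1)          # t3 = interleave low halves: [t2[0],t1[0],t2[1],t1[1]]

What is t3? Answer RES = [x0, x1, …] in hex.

t0 = [0xcc, 0x95, 0xbe, 0xcc]
t1 = [0x95, 0xbe, 0xcc, 0xcc]
t2 = [0x2c, 0x95, 0xe1, 0xbe]
t3 = [0x2c, 0x95, 0x95, 0xbe]

RES = [ 0x2c  0x95  0x95  0xbe ]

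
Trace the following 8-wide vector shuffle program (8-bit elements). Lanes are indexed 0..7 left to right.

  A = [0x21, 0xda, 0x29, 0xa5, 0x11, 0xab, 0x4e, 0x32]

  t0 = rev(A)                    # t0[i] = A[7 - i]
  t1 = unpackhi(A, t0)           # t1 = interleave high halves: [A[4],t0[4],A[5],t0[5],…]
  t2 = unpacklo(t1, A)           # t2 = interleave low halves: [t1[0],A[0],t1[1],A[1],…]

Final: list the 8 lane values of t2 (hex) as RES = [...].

→ t0 |32|4e|ab|11|a5|29|da|21|
→ t1 |11|a5|ab|29|4e|da|32|21|
→ t2 |11|21|a5|da|ab|29|29|a5|

RES = [0x11, 0x21, 0xa5, 0xda, 0xab, 0x29, 0x29, 0xa5]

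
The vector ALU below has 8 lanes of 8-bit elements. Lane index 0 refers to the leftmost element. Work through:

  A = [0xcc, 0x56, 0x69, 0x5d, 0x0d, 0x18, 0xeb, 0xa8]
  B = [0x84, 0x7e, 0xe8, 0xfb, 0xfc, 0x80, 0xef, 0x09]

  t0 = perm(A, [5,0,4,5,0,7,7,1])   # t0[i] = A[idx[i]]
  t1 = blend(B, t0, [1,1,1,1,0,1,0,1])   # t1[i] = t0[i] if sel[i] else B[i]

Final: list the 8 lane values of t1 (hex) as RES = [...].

→ t0 |18|cc|0d|18|cc|a8|a8|56|
→ t1 |18|cc|0d|18|fc|a8|ef|56|

RES = [0x18, 0xcc, 0x0d, 0x18, 0xfc, 0xa8, 0xef, 0x56]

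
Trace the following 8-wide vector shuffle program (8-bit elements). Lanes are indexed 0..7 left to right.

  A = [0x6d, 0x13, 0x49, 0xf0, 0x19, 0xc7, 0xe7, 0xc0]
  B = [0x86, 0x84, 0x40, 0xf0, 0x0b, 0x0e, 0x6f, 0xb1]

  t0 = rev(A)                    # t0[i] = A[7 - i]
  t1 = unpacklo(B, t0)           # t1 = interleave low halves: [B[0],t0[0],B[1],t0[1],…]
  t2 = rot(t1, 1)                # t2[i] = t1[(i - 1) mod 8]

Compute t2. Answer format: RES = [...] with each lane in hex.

t0 = [0xc0, 0xe7, 0xc7, 0x19, 0xf0, 0x49, 0x13, 0x6d]
t1 = [0x86, 0xc0, 0x84, 0xe7, 0x40, 0xc7, 0xf0, 0x19]
t2 = [0x19, 0x86, 0xc0, 0x84, 0xe7, 0x40, 0xc7, 0xf0]

RES = [ 0x19  0x86  0xc0  0x84  0xe7  0x40  0xc7  0xf0 ]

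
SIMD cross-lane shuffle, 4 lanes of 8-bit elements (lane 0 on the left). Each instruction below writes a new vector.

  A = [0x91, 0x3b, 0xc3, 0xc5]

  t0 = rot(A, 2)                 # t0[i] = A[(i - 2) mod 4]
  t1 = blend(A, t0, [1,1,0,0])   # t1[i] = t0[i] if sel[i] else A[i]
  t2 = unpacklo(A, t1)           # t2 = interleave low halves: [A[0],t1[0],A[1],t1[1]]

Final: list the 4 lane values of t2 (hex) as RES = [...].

t0 = [0xc3, 0xc5, 0x91, 0x3b]
t1 = [0xc3, 0xc5, 0xc3, 0xc5]
t2 = [0x91, 0xc3, 0x3b, 0xc5]

RES = [ 0x91  0xc3  0x3b  0xc5 ]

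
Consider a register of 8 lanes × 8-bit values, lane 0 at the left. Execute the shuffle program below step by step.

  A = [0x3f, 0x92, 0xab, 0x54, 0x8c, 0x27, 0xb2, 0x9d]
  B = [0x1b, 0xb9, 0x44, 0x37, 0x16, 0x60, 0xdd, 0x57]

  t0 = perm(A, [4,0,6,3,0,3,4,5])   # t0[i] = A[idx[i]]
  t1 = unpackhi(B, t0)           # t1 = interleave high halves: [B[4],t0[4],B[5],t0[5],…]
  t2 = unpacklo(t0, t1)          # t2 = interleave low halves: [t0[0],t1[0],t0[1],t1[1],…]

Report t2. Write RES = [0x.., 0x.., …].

  t0: 8c 3f b2 54 3f 54 8c 27
  t1: 16 3f 60 54 dd 8c 57 27
  t2: 8c 16 3f 3f b2 60 54 54

RES = [0x8c, 0x16, 0x3f, 0x3f, 0xb2, 0x60, 0x54, 0x54]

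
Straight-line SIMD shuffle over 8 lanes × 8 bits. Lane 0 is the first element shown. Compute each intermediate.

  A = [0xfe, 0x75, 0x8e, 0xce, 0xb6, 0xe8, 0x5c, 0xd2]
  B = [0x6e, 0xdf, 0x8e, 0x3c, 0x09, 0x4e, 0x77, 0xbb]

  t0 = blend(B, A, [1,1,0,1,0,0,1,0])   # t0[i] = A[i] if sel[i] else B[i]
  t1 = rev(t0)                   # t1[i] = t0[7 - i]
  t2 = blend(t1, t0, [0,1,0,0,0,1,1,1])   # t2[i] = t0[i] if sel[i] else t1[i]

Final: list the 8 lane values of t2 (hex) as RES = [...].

RES = [ 0xbb  0x75  0x4e  0x09  0xce  0x4e  0x5c  0xbb ]

t0 = [0xfe, 0x75, 0x8e, 0xce, 0x09, 0x4e, 0x5c, 0xbb]
t1 = [0xbb, 0x5c, 0x4e, 0x09, 0xce, 0x8e, 0x75, 0xfe]
t2 = [0xbb, 0x75, 0x4e, 0x09, 0xce, 0x4e, 0x5c, 0xbb]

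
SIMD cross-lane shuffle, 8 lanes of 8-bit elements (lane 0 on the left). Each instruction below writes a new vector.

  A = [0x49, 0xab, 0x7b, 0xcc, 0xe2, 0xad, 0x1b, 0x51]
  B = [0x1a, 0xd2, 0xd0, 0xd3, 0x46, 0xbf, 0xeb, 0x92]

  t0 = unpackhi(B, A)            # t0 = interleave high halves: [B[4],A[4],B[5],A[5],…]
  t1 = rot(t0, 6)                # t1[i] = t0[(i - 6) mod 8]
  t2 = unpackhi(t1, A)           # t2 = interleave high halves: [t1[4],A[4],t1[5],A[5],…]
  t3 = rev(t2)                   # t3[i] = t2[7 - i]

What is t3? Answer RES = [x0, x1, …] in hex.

RES = [0x51, 0xe2, 0x1b, 0x46, 0xad, 0x51, 0xe2, 0x92]

  t0: 46 e2 bf ad eb 1b 92 51
  t1: bf ad eb 1b 92 51 46 e2
  t2: 92 e2 51 ad 46 1b e2 51
  t3: 51 e2 1b 46 ad 51 e2 92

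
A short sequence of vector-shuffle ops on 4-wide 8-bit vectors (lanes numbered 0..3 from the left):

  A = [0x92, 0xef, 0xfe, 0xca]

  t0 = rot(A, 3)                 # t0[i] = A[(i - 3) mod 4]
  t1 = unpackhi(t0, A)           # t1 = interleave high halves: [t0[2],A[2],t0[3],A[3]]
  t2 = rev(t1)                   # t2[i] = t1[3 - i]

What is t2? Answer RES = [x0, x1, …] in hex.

  t0: ef fe ca 92
  t1: ca fe 92 ca
  t2: ca 92 fe ca

RES = [0xca, 0x92, 0xfe, 0xca]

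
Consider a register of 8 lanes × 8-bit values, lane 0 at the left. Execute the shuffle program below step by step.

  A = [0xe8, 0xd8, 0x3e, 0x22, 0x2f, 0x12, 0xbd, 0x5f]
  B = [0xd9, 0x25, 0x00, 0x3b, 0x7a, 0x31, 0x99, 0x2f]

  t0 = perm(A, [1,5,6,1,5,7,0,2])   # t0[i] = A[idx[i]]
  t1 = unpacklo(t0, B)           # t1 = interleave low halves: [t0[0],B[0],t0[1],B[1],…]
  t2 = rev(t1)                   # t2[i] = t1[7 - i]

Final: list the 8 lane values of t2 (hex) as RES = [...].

t0 = [0xd8, 0x12, 0xbd, 0xd8, 0x12, 0x5f, 0xe8, 0x3e]
t1 = [0xd8, 0xd9, 0x12, 0x25, 0xbd, 0x00, 0xd8, 0x3b]
t2 = [0x3b, 0xd8, 0x00, 0xbd, 0x25, 0x12, 0xd9, 0xd8]

RES = [ 0x3b  0xd8  0x00  0xbd  0x25  0x12  0xd9  0xd8 ]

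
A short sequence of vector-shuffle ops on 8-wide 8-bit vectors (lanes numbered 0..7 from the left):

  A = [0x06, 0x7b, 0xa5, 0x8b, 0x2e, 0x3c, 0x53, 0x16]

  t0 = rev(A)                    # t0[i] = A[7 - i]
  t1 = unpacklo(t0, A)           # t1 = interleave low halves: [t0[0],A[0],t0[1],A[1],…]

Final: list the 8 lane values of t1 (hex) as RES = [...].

RES = [ 0x16  0x06  0x53  0x7b  0x3c  0xa5  0x2e  0x8b ]

t0 = [0x16, 0x53, 0x3c, 0x2e, 0x8b, 0xa5, 0x7b, 0x06]
t1 = [0x16, 0x06, 0x53, 0x7b, 0x3c, 0xa5, 0x2e, 0x8b]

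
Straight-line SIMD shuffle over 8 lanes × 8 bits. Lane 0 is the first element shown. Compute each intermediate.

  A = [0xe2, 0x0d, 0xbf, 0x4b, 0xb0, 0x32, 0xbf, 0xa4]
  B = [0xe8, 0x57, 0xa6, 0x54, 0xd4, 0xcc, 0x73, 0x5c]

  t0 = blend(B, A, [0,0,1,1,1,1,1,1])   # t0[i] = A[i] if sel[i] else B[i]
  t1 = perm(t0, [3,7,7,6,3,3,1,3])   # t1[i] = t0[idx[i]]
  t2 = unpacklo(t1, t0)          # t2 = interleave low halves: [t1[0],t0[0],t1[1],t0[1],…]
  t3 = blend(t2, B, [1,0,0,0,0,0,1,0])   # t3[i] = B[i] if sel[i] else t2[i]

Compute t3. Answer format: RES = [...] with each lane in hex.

RES = [ 0xe8  0xe8  0xa4  0x57  0xa4  0xbf  0x73  0x4b ]

→ t0 |e8|57|bf|4b|b0|32|bf|a4|
→ t1 |4b|a4|a4|bf|4b|4b|57|4b|
→ t2 |4b|e8|a4|57|a4|bf|bf|4b|
→ t3 |e8|e8|a4|57|a4|bf|73|4b|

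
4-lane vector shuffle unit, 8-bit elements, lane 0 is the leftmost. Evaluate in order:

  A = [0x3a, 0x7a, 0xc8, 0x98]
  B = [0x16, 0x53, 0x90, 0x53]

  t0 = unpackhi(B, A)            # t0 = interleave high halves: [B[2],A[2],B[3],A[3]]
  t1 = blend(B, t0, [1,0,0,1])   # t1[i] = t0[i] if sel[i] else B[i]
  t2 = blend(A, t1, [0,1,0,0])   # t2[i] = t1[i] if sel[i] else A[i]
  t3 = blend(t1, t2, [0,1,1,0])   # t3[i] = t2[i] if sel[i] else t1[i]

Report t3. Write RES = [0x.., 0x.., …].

  t0: 90 c8 53 98
  t1: 90 53 90 98
  t2: 3a 53 c8 98
  t3: 90 53 c8 98

RES = [ 0x90  0x53  0xc8  0x98 ]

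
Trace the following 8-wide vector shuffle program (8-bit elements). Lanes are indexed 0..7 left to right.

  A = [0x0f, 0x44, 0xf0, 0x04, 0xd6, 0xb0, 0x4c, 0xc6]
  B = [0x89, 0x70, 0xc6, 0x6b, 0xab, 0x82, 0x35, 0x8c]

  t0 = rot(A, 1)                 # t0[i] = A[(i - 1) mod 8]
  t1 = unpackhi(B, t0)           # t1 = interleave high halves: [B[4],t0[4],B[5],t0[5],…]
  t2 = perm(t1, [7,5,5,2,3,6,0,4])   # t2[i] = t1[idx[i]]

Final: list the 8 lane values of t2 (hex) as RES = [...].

RES = [0x4c, 0xb0, 0xb0, 0x82, 0xd6, 0x8c, 0xab, 0x35]

→ t0 |c6|0f|44|f0|04|d6|b0|4c|
→ t1 |ab|04|82|d6|35|b0|8c|4c|
→ t2 |4c|b0|b0|82|d6|8c|ab|35|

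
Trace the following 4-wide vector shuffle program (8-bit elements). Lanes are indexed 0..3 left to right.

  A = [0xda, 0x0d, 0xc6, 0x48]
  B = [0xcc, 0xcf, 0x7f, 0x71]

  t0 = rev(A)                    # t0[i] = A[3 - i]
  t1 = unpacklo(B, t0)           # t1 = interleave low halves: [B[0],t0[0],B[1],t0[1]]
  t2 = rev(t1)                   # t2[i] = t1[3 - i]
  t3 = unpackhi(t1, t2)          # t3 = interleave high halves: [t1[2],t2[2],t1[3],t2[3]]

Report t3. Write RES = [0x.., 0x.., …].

RES = [0xcf, 0x48, 0xc6, 0xcc]

  t0: 48 c6 0d da
  t1: cc 48 cf c6
  t2: c6 cf 48 cc
  t3: cf 48 c6 cc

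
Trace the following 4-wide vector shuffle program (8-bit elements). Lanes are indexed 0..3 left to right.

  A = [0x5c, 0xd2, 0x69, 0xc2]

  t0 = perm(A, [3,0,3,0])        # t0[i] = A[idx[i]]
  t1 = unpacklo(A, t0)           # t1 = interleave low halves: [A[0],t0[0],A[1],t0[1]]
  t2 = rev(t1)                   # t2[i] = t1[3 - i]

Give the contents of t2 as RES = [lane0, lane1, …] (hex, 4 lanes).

  t0: c2 5c c2 5c
  t1: 5c c2 d2 5c
  t2: 5c d2 c2 5c

RES = [0x5c, 0xd2, 0xc2, 0x5c]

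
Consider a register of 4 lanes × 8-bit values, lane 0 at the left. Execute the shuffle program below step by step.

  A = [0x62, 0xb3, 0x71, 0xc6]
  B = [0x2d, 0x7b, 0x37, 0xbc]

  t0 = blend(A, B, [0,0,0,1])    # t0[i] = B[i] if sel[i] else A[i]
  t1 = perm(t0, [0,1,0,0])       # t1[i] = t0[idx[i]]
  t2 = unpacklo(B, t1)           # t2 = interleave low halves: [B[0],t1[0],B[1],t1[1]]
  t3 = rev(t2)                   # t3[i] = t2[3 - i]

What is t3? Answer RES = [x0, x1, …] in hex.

  t0: 62 b3 71 bc
  t1: 62 b3 62 62
  t2: 2d 62 7b b3
  t3: b3 7b 62 2d

RES = [0xb3, 0x7b, 0x62, 0x2d]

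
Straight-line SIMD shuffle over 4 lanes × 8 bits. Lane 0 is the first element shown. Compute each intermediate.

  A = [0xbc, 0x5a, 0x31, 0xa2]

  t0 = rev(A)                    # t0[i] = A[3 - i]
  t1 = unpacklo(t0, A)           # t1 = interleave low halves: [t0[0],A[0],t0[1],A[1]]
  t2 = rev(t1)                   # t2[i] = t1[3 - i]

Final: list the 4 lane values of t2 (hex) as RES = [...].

RES = [0x5a, 0x31, 0xbc, 0xa2]

→ t0 |a2|31|5a|bc|
→ t1 |a2|bc|31|5a|
→ t2 |5a|31|bc|a2|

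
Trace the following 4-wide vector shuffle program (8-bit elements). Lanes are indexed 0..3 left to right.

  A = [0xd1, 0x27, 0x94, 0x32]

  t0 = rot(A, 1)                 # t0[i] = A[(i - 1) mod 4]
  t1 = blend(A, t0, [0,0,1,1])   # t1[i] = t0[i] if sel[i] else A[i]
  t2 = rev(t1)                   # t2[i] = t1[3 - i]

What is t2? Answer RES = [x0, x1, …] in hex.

→ t0 |32|d1|27|94|
→ t1 |d1|27|27|94|
→ t2 |94|27|27|d1|

RES = [ 0x94  0x27  0x27  0xd1 ]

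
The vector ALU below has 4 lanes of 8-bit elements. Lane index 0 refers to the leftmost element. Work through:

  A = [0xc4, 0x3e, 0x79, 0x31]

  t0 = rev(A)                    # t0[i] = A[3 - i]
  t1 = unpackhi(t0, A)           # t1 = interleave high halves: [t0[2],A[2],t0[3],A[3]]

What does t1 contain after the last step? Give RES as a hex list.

  t0: 31 79 3e c4
  t1: 3e 79 c4 31

RES = [0x3e, 0x79, 0xc4, 0x31]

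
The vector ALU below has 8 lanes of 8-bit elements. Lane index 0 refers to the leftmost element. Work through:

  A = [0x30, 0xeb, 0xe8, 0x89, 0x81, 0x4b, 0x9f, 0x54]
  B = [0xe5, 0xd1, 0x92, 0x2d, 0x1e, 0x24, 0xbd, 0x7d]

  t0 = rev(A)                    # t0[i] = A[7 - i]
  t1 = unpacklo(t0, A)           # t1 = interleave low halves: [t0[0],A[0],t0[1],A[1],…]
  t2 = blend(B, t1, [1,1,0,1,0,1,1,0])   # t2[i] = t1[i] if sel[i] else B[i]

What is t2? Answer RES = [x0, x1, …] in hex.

RES = [0x54, 0x30, 0x92, 0xeb, 0x1e, 0xe8, 0x81, 0x7d]

  t0: 54 9f 4b 81 89 e8 eb 30
  t1: 54 30 9f eb 4b e8 81 89
  t2: 54 30 92 eb 1e e8 81 7d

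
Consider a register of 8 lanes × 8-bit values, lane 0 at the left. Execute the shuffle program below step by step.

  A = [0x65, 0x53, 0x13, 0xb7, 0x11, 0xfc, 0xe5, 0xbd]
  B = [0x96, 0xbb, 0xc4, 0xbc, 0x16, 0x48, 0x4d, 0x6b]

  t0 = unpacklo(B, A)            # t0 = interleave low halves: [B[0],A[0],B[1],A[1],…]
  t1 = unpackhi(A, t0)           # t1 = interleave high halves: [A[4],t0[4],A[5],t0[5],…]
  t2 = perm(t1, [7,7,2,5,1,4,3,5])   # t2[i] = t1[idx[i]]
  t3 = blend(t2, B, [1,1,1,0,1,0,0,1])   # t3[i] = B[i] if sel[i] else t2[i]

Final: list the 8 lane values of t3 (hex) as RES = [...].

RES = [ 0x96  0xbb  0xc4  0xbc  0x16  0xe5  0x13  0x6b ]

→ t0 |96|65|bb|53|c4|13|bc|b7|
→ t1 |11|c4|fc|13|e5|bc|bd|b7|
→ t2 |b7|b7|fc|bc|c4|e5|13|bc|
→ t3 |96|bb|c4|bc|16|e5|13|6b|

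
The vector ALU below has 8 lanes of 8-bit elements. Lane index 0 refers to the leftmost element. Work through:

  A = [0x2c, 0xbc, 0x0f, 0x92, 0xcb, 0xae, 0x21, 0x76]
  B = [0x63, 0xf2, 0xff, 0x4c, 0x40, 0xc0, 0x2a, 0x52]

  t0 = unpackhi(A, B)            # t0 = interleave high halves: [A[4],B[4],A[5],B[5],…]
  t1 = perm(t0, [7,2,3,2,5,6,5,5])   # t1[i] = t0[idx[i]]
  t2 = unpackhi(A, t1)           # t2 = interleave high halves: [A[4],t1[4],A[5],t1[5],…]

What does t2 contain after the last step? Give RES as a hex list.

RES = [ 0xcb  0x2a  0xae  0x76  0x21  0x2a  0x76  0x2a ]

t0 = [0xcb, 0x40, 0xae, 0xc0, 0x21, 0x2a, 0x76, 0x52]
t1 = [0x52, 0xae, 0xc0, 0xae, 0x2a, 0x76, 0x2a, 0x2a]
t2 = [0xcb, 0x2a, 0xae, 0x76, 0x21, 0x2a, 0x76, 0x2a]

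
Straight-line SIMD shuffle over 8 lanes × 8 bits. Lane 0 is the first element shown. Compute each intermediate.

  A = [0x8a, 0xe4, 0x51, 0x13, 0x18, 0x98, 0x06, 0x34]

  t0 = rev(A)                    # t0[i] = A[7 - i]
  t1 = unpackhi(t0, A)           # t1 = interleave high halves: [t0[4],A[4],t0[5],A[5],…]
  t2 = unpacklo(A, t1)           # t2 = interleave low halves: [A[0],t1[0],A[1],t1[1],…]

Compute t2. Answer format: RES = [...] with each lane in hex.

RES = [0x8a, 0x13, 0xe4, 0x18, 0x51, 0x51, 0x13, 0x98]

  t0: 34 06 98 18 13 51 e4 8a
  t1: 13 18 51 98 e4 06 8a 34
  t2: 8a 13 e4 18 51 51 13 98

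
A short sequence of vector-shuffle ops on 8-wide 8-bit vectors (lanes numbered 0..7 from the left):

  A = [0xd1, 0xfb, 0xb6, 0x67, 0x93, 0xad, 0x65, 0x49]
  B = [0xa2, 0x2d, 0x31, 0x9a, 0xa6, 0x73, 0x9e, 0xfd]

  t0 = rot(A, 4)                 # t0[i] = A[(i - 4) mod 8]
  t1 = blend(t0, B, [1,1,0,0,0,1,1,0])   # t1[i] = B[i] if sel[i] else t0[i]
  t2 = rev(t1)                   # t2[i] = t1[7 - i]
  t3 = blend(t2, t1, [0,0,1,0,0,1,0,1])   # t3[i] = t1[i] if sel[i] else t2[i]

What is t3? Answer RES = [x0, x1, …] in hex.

→ t0 |93|ad|65|49|d1|fb|b6|67|
→ t1 |a2|2d|65|49|d1|73|9e|67|
→ t2 |67|9e|73|d1|49|65|2d|a2|
→ t3 |67|9e|65|d1|49|73|2d|67|

RES = [ 0x67  0x9e  0x65  0xd1  0x49  0x73  0x2d  0x67 ]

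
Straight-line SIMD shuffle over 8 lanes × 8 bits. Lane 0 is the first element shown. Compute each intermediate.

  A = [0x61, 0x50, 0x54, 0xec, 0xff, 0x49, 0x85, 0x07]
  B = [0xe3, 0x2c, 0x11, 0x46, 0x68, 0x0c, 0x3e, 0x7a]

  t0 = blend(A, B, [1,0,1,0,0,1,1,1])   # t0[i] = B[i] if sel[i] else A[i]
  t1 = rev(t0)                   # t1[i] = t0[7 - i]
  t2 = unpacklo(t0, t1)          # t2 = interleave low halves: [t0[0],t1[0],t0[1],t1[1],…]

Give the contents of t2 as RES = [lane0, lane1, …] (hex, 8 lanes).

RES = [0xe3, 0x7a, 0x50, 0x3e, 0x11, 0x0c, 0xec, 0xff]

t0 = [0xe3, 0x50, 0x11, 0xec, 0xff, 0x0c, 0x3e, 0x7a]
t1 = [0x7a, 0x3e, 0x0c, 0xff, 0xec, 0x11, 0x50, 0xe3]
t2 = [0xe3, 0x7a, 0x50, 0x3e, 0x11, 0x0c, 0xec, 0xff]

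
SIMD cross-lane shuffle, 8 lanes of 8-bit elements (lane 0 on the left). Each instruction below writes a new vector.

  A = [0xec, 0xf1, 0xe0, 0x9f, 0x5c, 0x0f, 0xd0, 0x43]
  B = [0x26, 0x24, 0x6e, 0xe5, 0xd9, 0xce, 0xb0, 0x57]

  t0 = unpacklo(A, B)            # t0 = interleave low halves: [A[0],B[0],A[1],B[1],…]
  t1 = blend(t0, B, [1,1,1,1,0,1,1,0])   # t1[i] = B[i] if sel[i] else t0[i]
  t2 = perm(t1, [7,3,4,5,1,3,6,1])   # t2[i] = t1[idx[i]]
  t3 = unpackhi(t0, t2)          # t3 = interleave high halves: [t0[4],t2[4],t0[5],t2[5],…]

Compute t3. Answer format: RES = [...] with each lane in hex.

t0 = [0xec, 0x26, 0xf1, 0x24, 0xe0, 0x6e, 0x9f, 0xe5]
t1 = [0x26, 0x24, 0x6e, 0xe5, 0xe0, 0xce, 0xb0, 0xe5]
t2 = [0xe5, 0xe5, 0xe0, 0xce, 0x24, 0xe5, 0xb0, 0x24]
t3 = [0xe0, 0x24, 0x6e, 0xe5, 0x9f, 0xb0, 0xe5, 0x24]

RES = [ 0xe0  0x24  0x6e  0xe5  0x9f  0xb0  0xe5  0x24 ]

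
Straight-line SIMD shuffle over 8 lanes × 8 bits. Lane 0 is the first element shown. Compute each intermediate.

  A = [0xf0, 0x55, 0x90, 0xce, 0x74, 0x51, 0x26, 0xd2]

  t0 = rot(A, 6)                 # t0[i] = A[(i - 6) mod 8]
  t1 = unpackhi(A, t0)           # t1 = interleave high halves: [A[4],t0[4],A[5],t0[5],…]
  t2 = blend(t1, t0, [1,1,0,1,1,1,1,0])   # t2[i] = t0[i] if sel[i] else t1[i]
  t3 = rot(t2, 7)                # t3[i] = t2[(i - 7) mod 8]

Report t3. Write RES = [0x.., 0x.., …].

RES = [0xce, 0x51, 0x51, 0x26, 0xd2, 0xf0, 0x55, 0x90]

→ t0 |90|ce|74|51|26|d2|f0|55|
→ t1 |74|26|51|d2|26|f0|d2|55|
→ t2 |90|ce|51|51|26|d2|f0|55|
→ t3 |ce|51|51|26|d2|f0|55|90|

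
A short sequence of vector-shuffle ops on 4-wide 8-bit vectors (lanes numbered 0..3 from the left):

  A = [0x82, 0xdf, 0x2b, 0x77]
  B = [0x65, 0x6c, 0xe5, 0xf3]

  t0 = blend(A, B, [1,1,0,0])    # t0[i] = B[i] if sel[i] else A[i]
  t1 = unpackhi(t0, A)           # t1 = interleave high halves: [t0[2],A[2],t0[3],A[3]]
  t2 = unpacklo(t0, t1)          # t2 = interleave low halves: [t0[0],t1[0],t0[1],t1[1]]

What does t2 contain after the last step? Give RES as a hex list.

  t0: 65 6c 2b 77
  t1: 2b 2b 77 77
  t2: 65 2b 6c 2b

RES = [0x65, 0x2b, 0x6c, 0x2b]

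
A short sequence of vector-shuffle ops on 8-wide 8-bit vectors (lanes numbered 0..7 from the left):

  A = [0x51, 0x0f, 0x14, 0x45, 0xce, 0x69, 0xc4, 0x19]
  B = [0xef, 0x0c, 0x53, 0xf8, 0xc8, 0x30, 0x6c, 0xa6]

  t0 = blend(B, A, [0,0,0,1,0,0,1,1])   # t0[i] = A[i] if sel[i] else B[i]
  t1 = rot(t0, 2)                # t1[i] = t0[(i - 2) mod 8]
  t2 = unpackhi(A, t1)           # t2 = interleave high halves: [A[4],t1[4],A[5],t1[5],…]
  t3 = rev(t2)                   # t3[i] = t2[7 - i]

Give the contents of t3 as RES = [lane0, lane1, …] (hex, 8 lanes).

RES = [0x30, 0x19, 0xc8, 0xc4, 0x45, 0x69, 0x53, 0xce]

  t0: ef 0c 53 45 c8 30 c4 19
  t1: c4 19 ef 0c 53 45 c8 30
  t2: ce 53 69 45 c4 c8 19 30
  t3: 30 19 c8 c4 45 69 53 ce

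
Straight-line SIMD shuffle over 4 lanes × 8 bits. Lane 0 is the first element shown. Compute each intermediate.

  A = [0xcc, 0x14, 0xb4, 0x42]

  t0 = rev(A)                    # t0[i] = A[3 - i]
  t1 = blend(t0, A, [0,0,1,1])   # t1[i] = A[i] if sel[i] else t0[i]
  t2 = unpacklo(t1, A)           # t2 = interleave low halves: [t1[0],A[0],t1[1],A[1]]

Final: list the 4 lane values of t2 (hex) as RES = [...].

RES = [0x42, 0xcc, 0xb4, 0x14]

  t0: 42 b4 14 cc
  t1: 42 b4 b4 42
  t2: 42 cc b4 14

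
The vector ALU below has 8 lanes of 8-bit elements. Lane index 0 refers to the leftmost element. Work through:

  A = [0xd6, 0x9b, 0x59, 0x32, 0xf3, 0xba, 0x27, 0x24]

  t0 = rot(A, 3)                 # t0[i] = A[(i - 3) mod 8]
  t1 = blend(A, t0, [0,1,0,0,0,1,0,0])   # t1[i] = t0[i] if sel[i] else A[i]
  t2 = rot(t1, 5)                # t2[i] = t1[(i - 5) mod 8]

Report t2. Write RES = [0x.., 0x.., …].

RES = [0x32, 0xf3, 0x59, 0x27, 0x24, 0xd6, 0x27, 0x59]

  t0: ba 27 24 d6 9b 59 32 f3
  t1: d6 27 59 32 f3 59 27 24
  t2: 32 f3 59 27 24 d6 27 59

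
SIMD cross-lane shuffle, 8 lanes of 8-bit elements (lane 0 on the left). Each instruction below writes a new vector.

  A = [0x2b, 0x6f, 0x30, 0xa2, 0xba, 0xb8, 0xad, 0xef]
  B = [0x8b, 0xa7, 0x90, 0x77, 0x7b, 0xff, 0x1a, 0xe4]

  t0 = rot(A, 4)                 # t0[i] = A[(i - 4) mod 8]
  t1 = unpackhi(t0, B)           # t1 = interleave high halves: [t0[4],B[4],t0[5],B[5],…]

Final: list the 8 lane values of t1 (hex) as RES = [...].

RES = [ 0x2b  0x7b  0x6f  0xff  0x30  0x1a  0xa2  0xe4 ]

t0 = [0xba, 0xb8, 0xad, 0xef, 0x2b, 0x6f, 0x30, 0xa2]
t1 = [0x2b, 0x7b, 0x6f, 0xff, 0x30, 0x1a, 0xa2, 0xe4]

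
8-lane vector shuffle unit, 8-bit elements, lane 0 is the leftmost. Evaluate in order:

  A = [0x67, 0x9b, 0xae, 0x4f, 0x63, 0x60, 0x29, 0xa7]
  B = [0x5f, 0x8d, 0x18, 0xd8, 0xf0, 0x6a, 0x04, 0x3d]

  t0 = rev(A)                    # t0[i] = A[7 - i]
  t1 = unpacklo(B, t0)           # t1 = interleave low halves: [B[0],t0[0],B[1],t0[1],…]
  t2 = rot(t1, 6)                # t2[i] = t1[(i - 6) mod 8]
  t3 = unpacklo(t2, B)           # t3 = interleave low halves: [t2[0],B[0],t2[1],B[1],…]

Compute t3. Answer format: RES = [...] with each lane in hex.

RES = [ 0x8d  0x5f  0x29  0x8d  0x18  0x18  0x60  0xd8 ]

  t0: a7 29 60 63 4f ae 9b 67
  t1: 5f a7 8d 29 18 60 d8 63
  t2: 8d 29 18 60 d8 63 5f a7
  t3: 8d 5f 29 8d 18 18 60 d8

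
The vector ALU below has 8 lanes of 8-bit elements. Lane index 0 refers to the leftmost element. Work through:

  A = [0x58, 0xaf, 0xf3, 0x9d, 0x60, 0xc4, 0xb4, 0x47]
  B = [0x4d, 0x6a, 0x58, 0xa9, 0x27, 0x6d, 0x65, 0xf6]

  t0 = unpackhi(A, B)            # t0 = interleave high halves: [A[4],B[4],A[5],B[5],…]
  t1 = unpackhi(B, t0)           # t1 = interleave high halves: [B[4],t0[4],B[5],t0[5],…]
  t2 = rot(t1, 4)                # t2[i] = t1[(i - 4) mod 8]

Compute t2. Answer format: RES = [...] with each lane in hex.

t0 = [0x60, 0x27, 0xc4, 0x6d, 0xb4, 0x65, 0x47, 0xf6]
t1 = [0x27, 0xb4, 0x6d, 0x65, 0x65, 0x47, 0xf6, 0xf6]
t2 = [0x65, 0x47, 0xf6, 0xf6, 0x27, 0xb4, 0x6d, 0x65]

RES = [ 0x65  0x47  0xf6  0xf6  0x27  0xb4  0x6d  0x65 ]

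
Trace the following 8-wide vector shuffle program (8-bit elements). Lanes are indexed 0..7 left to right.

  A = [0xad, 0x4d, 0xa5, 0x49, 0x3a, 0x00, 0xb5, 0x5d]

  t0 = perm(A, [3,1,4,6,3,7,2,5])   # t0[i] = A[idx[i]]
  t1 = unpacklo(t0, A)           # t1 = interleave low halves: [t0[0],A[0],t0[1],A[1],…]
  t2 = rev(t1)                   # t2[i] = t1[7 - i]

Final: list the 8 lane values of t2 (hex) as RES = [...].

RES = [ 0x49  0xb5  0xa5  0x3a  0x4d  0x4d  0xad  0x49 ]

→ t0 |49|4d|3a|b5|49|5d|a5|00|
→ t1 |49|ad|4d|4d|3a|a5|b5|49|
→ t2 |49|b5|a5|3a|4d|4d|ad|49|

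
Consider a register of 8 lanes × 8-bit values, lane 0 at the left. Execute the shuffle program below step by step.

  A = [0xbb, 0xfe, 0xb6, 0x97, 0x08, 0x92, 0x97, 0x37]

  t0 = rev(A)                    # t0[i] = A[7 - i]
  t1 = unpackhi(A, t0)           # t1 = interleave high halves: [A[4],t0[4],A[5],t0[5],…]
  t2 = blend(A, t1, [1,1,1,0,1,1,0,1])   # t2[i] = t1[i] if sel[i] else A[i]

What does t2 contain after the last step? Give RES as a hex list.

RES = [ 0x08  0x97  0x92  0x97  0x97  0xfe  0x97  0xbb ]

  t0: 37 97 92 08 97 b6 fe bb
  t1: 08 97 92 b6 97 fe 37 bb
  t2: 08 97 92 97 97 fe 97 bb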